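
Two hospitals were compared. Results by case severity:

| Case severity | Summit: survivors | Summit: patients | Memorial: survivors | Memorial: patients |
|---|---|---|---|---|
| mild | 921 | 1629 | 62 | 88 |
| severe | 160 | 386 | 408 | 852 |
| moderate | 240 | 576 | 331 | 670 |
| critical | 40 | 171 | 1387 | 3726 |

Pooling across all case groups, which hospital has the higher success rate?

Summit

Mild: Summit 921/1629 = 56.5%, Memorial 62/88 = 70.5% → Memorial
Severe: Summit 160/386 = 41.5%, Memorial 408/852 = 47.9% → Memorial
Moderate: Summit 240/576 = 41.7%, Memorial 331/670 = 49.4% → Memorial
Critical: Summit 40/171 = 23.4%, Memorial 1387/3726 = 37.2% → Memorial
Overall: Summit 1361/2762 = 49.3%, Memorial 2188/5336 = 41.0% → Summit
(Memorial wins every case group but Summit wins overall — Memorial's patients skew toward the low-rate critical group.)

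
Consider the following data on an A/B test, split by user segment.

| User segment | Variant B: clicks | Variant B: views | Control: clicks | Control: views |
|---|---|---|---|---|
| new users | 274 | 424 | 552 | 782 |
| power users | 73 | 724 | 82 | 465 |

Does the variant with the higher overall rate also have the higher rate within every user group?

New users: Variant B 274/424 = 64.6%, Control 552/782 = 70.6% → Control
Power users: Variant B 73/724 = 10.1%, Control 82/465 = 17.6% → Control
Overall: Variant B 347/1148 = 30.2%, Control 634/1247 = 50.8% → Control
Control wins overall and in every user group — no reversal.

Yes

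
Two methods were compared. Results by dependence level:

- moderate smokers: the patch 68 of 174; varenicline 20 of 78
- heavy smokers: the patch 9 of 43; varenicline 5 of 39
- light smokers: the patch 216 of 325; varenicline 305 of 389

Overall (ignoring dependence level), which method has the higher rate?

Moderate smokers: the patch 68/174 = 39.1%, varenicline 20/78 = 25.6% → the patch
Heavy smokers: the patch 9/43 = 20.9%, varenicline 5/39 = 12.8% → the patch
Light smokers: the patch 216/325 = 66.5%, varenicline 305/389 = 78.4% → varenicline
Overall: the patch 293/542 = 54.1%, varenicline 330/506 = 65.2% → varenicline
(Neither sweeps every dependence group, but varenicline has the higher pooled rate.)

varenicline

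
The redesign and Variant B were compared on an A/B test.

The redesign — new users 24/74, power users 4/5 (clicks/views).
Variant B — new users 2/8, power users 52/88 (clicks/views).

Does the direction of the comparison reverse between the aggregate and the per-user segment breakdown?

Yes

New users: the redesign 24/74 = 32.4%, Variant B 2/8 = 25.0% → the redesign
Power users: the redesign 4/5 = 80.0%, Variant B 52/88 = 59.1% → the redesign
Overall: the redesign 28/79 = 35.4%, Variant B 54/96 = 56.2% → Variant B
The redesign wins each user group but Variant B wins overall — the comparison reverses. The redesign's views skew toward new users, which has a lower base rate.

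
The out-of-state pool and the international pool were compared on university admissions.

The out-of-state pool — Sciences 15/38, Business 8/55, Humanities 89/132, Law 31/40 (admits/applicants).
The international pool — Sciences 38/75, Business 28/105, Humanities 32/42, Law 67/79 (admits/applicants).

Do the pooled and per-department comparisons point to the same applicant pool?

Yes

Sciences: the out-of-state pool 15/38 = 39.5%, the international pool 38/75 = 50.7% → the international pool
Business: the out-of-state pool 8/55 = 14.5%, the international pool 28/105 = 26.7% → the international pool
Humanities: the out-of-state pool 89/132 = 67.4%, the international pool 32/42 = 76.2% → the international pool
Law: the out-of-state pool 31/40 = 77.5%, the international pool 67/79 = 84.8% → the international pool
Overall: the out-of-state pool 143/265 = 54.0%, the international pool 165/301 = 54.8% → the international pool
The international pool wins overall and in every department group — no reversal.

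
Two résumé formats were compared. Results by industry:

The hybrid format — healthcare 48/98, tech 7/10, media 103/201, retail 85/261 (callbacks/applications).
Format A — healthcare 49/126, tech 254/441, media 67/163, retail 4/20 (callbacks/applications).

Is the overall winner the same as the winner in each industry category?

Healthcare: the hybrid format 48/98 = 49.0%, Format A 49/126 = 38.9% → the hybrid format
Tech: the hybrid format 7/10 = 70.0%, Format A 254/441 = 57.6% → the hybrid format
Media: the hybrid format 103/201 = 51.2%, Format A 67/163 = 41.1% → the hybrid format
Retail: the hybrid format 85/261 = 32.6%, Format A 4/20 = 20.0% → the hybrid format
Overall: the hybrid format 243/570 = 42.6%, Format A 374/750 = 49.9% → Format A
The hybrid format wins each industry group but Format A wins overall — the comparison reverses. The hybrid format's applications skew toward retail, which has a lower base rate.

No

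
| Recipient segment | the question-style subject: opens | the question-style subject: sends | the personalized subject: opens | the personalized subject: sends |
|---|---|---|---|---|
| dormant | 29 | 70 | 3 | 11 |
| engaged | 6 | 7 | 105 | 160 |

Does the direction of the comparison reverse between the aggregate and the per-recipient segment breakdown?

Dormant: the question-style subject 29/70 = 41.4%, the personalized subject 3/11 = 27.3% → the question-style subject
Engaged: the question-style subject 6/7 = 85.7%, the personalized subject 105/160 = 65.6% → the question-style subject
Overall: the question-style subject 35/77 = 45.5%, the personalized subject 108/171 = 63.2% → the personalized subject
The question-style subject wins each recipient group but the personalized subject wins overall — the comparison reverses. The question-style subject's sends skew toward dormant, which has a lower base rate.

Yes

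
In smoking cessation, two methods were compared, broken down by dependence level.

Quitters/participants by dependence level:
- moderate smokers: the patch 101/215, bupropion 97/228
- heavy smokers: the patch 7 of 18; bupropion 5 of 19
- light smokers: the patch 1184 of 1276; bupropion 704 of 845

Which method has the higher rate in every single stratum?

Moderate smokers: the patch 101/215 = 47.0%, bupropion 97/228 = 42.5% → the patch
Heavy smokers: the patch 7/18 = 38.9%, bupropion 5/19 = 26.3% → the patch
Light smokers: the patch 1184/1276 = 92.8%, bupropion 704/845 = 83.3% → the patch
The patch has the higher rate in all 3 groups.

the patch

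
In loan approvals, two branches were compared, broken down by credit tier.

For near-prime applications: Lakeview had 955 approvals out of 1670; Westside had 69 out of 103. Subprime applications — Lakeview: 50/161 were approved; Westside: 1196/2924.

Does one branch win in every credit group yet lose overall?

Yes

Near-prime: Lakeview 955/1670 = 57.2%, Westside 69/103 = 67.0% → Westside
Subprime: Lakeview 50/161 = 31.1%, Westside 1196/2924 = 40.9% → Westside
Overall: Lakeview 1005/1831 = 54.9%, Westside 1265/3027 = 41.8% → Lakeview
Westside wins each credit group but Lakeview wins overall — the comparison reverses. Westside's applications skew toward subprime, which has a lower base rate.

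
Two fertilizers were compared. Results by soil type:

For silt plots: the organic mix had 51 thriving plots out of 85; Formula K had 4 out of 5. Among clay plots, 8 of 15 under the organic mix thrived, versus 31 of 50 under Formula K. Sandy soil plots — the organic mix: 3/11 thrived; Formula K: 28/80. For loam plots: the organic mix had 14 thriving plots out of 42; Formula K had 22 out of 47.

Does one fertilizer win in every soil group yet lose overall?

Silt: the organic mix 51/85 = 60.0%, Formula K 4/5 = 80.0% → Formula K
Clay: the organic mix 8/15 = 53.3%, Formula K 31/50 = 62.0% → Formula K
Sandy soil: the organic mix 3/11 = 27.3%, Formula K 28/80 = 35.0% → Formula K
Loam: the organic mix 14/42 = 33.3%, Formula K 22/47 = 46.8% → Formula K
Overall: the organic mix 76/153 = 49.7%, Formula K 85/182 = 46.7% → the organic mix
Formula K wins each soil group but the organic mix wins overall — the comparison reverses. Formula K's plots skew toward sandy soil, which has a lower base rate.

Yes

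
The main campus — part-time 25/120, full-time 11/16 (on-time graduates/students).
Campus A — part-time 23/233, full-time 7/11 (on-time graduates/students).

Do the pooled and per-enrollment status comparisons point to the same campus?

Yes

Part-time: the main campus 25/120 = 20.8%, Campus A 23/233 = 9.9% → the main campus
Full-time: the main campus 11/16 = 68.8%, Campus A 7/11 = 63.6% → the main campus
Overall: the main campus 36/136 = 26.5%, Campus A 30/244 = 12.3% → the main campus
The main campus wins overall and in every enrollment group — no reversal.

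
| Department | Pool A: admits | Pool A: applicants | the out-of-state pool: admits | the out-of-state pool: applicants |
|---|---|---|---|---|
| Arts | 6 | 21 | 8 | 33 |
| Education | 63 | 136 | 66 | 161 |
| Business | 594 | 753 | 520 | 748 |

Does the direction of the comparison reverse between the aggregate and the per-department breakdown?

No

Arts: Pool A 6/21 = 28.6%, the out-of-state pool 8/33 = 24.2% → Pool A
Education: Pool A 63/136 = 46.3%, the out-of-state pool 66/161 = 41.0% → Pool A
Business: Pool A 594/753 = 78.9%, the out-of-state pool 520/748 = 69.5% → Pool A
Overall: Pool A 663/910 = 72.9%, the out-of-state pool 594/942 = 63.1% → Pool A
Pool A wins overall and in every department group — no reversal.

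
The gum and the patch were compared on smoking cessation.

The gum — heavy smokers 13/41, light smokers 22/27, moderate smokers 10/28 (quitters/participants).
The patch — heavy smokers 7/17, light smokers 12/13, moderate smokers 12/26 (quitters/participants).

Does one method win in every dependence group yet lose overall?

Heavy smokers: the gum 13/41 = 31.7%, the patch 7/17 = 41.2% → the patch
Light smokers: the gum 22/27 = 81.5%, the patch 12/13 = 92.3% → the patch
Moderate smokers: the gum 10/28 = 35.7%, the patch 12/26 = 46.2% → the patch
Overall: the gum 45/96 = 46.9%, the patch 31/56 = 55.4% → the patch
The patch wins overall and in every dependence group — no reversal.

No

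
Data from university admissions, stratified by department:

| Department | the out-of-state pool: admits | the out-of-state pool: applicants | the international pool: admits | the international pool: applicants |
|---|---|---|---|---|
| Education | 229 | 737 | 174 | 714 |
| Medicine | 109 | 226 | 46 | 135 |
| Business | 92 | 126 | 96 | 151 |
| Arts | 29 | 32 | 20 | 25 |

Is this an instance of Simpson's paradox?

Education: the out-of-state pool 229/737 = 31.1%, the international pool 174/714 = 24.4% → the out-of-state pool
Medicine: the out-of-state pool 109/226 = 48.2%, the international pool 46/135 = 34.1% → the out-of-state pool
Business: the out-of-state pool 92/126 = 73.0%, the international pool 96/151 = 63.6% → the out-of-state pool
Arts: the out-of-state pool 29/32 = 90.6%, the international pool 20/25 = 80.0% → the out-of-state pool
Overall: the out-of-state pool 459/1121 = 40.9%, the international pool 336/1025 = 32.8% → the out-of-state pool
The out-of-state pool wins overall and in every department group — no reversal.

No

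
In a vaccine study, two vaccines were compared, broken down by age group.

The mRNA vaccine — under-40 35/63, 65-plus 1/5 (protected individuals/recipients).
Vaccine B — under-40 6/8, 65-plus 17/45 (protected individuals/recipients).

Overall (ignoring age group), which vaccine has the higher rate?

the mRNA vaccine

Under-40: the mRNA vaccine 35/63 = 55.6%, Vaccine B 6/8 = 75.0% → Vaccine B
65-plus: the mRNA vaccine 1/5 = 20.0%, Vaccine B 17/45 = 37.8% → Vaccine B
Overall: the mRNA vaccine 36/68 = 52.9%, Vaccine B 23/53 = 43.4% → the mRNA vaccine
(Vaccine B wins every age group but the mRNA vaccine wins overall — Vaccine B's recipients skew toward the low-rate 65-plus group.)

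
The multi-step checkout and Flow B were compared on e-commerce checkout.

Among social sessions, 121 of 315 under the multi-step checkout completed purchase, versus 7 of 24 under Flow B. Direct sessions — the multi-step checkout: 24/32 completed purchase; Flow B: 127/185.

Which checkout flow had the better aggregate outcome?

Social: the multi-step checkout 121/315 = 38.4%, Flow B 7/24 = 29.2% → the multi-step checkout
Direct: the multi-step checkout 24/32 = 75.0%, Flow B 127/185 = 68.6% → the multi-step checkout
Overall: the multi-step checkout 145/347 = 41.8%, Flow B 134/209 = 64.1% → Flow B
(The multi-step checkout wins every traffic group but Flow B wins overall — the multi-step checkout's sessions skew toward the low-rate social group.)

Flow B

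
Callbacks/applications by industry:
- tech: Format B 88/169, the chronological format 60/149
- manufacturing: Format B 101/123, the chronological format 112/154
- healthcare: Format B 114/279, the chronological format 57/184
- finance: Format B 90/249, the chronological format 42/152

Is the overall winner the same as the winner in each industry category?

Tech: Format B 88/169 = 52.1%, the chronological format 60/149 = 40.3% → Format B
Manufacturing: Format B 101/123 = 82.1%, the chronological format 112/154 = 72.7% → Format B
Healthcare: Format B 114/279 = 40.9%, the chronological format 57/184 = 31.0% → Format B
Finance: Format B 90/249 = 36.1%, the chronological format 42/152 = 27.6% → Format B
Overall: Format B 393/820 = 47.9%, the chronological format 271/639 = 42.4% → Format B
Format B wins overall and in every industry group — no reversal.

Yes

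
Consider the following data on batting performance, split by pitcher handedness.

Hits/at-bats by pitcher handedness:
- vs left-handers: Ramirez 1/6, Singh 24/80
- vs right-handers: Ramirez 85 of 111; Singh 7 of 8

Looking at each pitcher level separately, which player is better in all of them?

Vs left-handers: Ramirez 1/6 = 16.7%, Singh 24/80 = 30.0% → Singh
Vs right-handers: Ramirez 85/111 = 76.6%, Singh 7/8 = 87.5% → Singh
Singh has the higher rate in both groups.

Singh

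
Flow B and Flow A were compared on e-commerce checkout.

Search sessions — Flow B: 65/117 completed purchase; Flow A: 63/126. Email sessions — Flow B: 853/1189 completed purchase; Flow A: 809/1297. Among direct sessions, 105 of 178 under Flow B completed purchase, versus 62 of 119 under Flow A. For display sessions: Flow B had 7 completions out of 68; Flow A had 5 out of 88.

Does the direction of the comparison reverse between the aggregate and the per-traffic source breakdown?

Search: Flow B 65/117 = 55.6%, Flow A 63/126 = 50.0% → Flow B
Email: Flow B 853/1189 = 71.7%, Flow A 809/1297 = 62.4% → Flow B
Direct: Flow B 105/178 = 59.0%, Flow A 62/119 = 52.1% → Flow B
Display: Flow B 7/68 = 10.3%, Flow A 5/88 = 5.7% → Flow B
Overall: Flow B 1030/1552 = 66.4%, Flow A 939/1630 = 57.6% → Flow B
Flow B wins overall and in every traffic group — no reversal.

No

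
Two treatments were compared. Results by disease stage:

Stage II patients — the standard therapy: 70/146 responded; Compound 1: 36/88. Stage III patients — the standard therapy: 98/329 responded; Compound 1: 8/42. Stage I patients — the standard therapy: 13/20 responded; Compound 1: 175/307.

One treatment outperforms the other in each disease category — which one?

the standard therapy

Stage II: the standard therapy 70/146 = 47.9%, Compound 1 36/88 = 40.9% → the standard therapy
Stage III: the standard therapy 98/329 = 29.8%, Compound 1 8/42 = 19.0% → the standard therapy
Stage I: the standard therapy 13/20 = 65.0%, Compound 1 175/307 = 57.0% → the standard therapy
The standard therapy has the higher rate in all 3 groups.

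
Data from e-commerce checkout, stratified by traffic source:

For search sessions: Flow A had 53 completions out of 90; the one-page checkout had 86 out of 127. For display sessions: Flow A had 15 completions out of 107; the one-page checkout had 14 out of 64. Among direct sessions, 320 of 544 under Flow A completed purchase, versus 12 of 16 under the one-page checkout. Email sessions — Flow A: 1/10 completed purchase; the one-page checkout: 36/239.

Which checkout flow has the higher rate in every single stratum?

Search: Flow A 53/90 = 58.9%, the one-page checkout 86/127 = 67.7% → the one-page checkout
Display: Flow A 15/107 = 14.0%, the one-page checkout 14/64 = 21.9% → the one-page checkout
Direct: Flow A 320/544 = 58.8%, the one-page checkout 12/16 = 75.0% → the one-page checkout
Email: Flow A 1/10 = 10.0%, the one-page checkout 36/239 = 15.1% → the one-page checkout
The one-page checkout has the higher rate in all 4 groups.

the one-page checkout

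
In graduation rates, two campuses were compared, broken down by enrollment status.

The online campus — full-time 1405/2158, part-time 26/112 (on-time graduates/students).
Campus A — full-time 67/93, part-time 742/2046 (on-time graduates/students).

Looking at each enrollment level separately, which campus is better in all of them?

Campus A

Full-time: the online campus 1405/2158 = 65.1%, Campus A 67/93 = 72.0% → Campus A
Part-time: the online campus 26/112 = 23.2%, Campus A 742/2046 = 36.3% → Campus A
Campus A has the higher rate in both groups.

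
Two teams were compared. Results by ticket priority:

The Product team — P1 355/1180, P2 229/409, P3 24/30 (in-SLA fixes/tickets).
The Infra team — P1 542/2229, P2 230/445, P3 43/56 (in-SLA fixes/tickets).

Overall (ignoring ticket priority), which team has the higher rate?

P1: the Product team 355/1180 = 30.1%, the Infra team 542/2229 = 24.3% → the Product team
P2: the Product team 229/409 = 56.0%, the Infra team 230/445 = 51.7% → the Product team
P3: the Product team 24/30 = 80.0%, the Infra team 43/56 = 76.8% → the Product team
Overall: the Product team 608/1619 = 37.6%, the Infra team 815/2730 = 29.9% → the Product team

the Product team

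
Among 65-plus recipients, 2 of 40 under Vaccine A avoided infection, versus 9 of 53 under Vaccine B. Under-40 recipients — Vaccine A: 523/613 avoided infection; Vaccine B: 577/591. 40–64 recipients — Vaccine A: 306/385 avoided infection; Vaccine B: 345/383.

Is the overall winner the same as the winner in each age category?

65-plus: Vaccine A 2/40 = 5.0%, Vaccine B 9/53 = 17.0% → Vaccine B
Under-40: Vaccine A 523/613 = 85.3%, Vaccine B 577/591 = 97.6% → Vaccine B
40–64: Vaccine A 306/385 = 79.5%, Vaccine B 345/383 = 90.1% → Vaccine B
Overall: Vaccine A 831/1038 = 80.1%, Vaccine B 931/1027 = 90.7% → Vaccine B
Vaccine B wins overall and in every age group — no reversal.

Yes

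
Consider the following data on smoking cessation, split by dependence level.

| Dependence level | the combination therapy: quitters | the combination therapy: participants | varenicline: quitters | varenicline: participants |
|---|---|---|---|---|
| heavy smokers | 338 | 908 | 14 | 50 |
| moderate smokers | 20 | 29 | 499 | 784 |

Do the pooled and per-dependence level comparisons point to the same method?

No

Heavy smokers: the combination therapy 338/908 = 37.2%, varenicline 14/50 = 28.0% → the combination therapy
Moderate smokers: the combination therapy 20/29 = 69.0%, varenicline 499/784 = 63.6% → the combination therapy
Overall: the combination therapy 358/937 = 38.2%, varenicline 513/834 = 61.5% → varenicline
The combination therapy wins each dependence group but varenicline wins overall — the comparison reverses. The combination therapy's participants skew toward heavy smokers, which has a lower base rate.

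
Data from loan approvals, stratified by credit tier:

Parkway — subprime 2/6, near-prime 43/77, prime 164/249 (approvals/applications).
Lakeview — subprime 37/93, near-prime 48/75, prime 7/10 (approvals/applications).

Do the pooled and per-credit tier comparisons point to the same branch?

Subprime: Parkway 2/6 = 33.3%, Lakeview 37/93 = 39.8% → Lakeview
Near-prime: Parkway 43/77 = 55.8%, Lakeview 48/75 = 64.0% → Lakeview
Prime: Parkway 164/249 = 65.9%, Lakeview 7/10 = 70.0% → Lakeview
Overall: Parkway 209/332 = 63.0%, Lakeview 92/178 = 51.7% → Parkway
Lakeview wins each credit group but Parkway wins overall — the comparison reverses. Lakeview's applications skew toward subprime, which has a lower base rate.

No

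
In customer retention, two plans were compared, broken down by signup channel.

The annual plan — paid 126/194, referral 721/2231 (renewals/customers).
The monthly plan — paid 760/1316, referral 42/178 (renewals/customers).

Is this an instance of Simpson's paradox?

Paid: the annual plan 126/194 = 64.9%, the monthly plan 760/1316 = 57.8% → the annual plan
Referral: the annual plan 721/2231 = 32.3%, the monthly plan 42/178 = 23.6% → the annual plan
Overall: the annual plan 847/2425 = 34.9%, the monthly plan 802/1494 = 53.7% → the monthly plan
The annual plan wins each signup group but the monthly plan wins overall — the comparison reverses. The annual plan's customers skew toward referral, which has a lower base rate.

Yes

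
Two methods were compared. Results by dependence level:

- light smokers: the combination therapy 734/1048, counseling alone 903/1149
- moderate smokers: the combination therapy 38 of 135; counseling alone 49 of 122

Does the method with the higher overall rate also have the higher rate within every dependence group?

Yes

Light smokers: the combination therapy 734/1048 = 70.0%, counseling alone 903/1149 = 78.6% → counseling alone
Moderate smokers: the combination therapy 38/135 = 28.1%, counseling alone 49/122 = 40.2% → counseling alone
Overall: the combination therapy 772/1183 = 65.3%, counseling alone 952/1271 = 74.9% → counseling alone
Counseling alone wins overall and in every dependence group — no reversal.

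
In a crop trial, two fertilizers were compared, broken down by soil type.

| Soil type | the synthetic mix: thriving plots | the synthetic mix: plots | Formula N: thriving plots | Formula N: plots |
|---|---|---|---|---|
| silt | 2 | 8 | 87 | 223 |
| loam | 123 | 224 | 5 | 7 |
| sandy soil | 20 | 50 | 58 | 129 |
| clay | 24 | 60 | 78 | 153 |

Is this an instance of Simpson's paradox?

Yes

Silt: the synthetic mix 2/8 = 25.0%, Formula N 87/223 = 39.0% → Formula N
Loam: the synthetic mix 123/224 = 54.9%, Formula N 5/7 = 71.4% → Formula N
Sandy soil: the synthetic mix 20/50 = 40.0%, Formula N 58/129 = 45.0% → Formula N
Clay: the synthetic mix 24/60 = 40.0%, Formula N 78/153 = 51.0% → Formula N
Overall: the synthetic mix 169/342 = 49.4%, Formula N 228/512 = 44.5% → the synthetic mix
Formula N wins each soil group but the synthetic mix wins overall — the comparison reverses. Formula N's plots skew toward silt, which has a lower base rate.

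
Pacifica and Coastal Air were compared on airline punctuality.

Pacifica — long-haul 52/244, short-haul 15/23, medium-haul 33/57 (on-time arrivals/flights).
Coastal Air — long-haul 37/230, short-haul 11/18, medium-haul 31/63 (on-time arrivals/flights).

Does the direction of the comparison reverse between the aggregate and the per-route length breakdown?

No

Long-haul: Pacifica 52/244 = 21.3%, Coastal Air 37/230 = 16.1% → Pacifica
Short-haul: Pacifica 15/23 = 65.2%, Coastal Air 11/18 = 61.1% → Pacifica
Medium-haul: Pacifica 33/57 = 57.9%, Coastal Air 31/63 = 49.2% → Pacifica
Overall: Pacifica 100/324 = 30.9%, Coastal Air 79/311 = 25.4% → Pacifica
Pacifica wins overall and in every route group — no reversal.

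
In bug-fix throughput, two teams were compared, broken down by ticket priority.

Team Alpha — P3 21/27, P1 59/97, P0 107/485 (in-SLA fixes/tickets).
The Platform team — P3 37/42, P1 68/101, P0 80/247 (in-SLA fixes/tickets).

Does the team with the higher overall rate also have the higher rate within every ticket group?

P3: Team Alpha 21/27 = 77.8%, the Platform team 37/42 = 88.1% → the Platform team
P1: Team Alpha 59/97 = 60.8%, the Platform team 68/101 = 67.3% → the Platform team
P0: Team Alpha 107/485 = 22.1%, the Platform team 80/247 = 32.4% → the Platform team
Overall: Team Alpha 187/609 = 30.7%, the Platform team 185/390 = 47.4% → the Platform team
The Platform team wins overall and in every ticket group — no reversal.

Yes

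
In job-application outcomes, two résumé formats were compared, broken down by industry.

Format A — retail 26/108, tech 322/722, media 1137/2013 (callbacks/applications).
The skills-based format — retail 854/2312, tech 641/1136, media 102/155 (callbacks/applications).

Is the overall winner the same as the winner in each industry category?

No

Retail: Format A 26/108 = 24.1%, the skills-based format 854/2312 = 36.9% → the skills-based format
Tech: Format A 322/722 = 44.6%, the skills-based format 641/1136 = 56.4% → the skills-based format
Media: Format A 1137/2013 = 56.5%, the skills-based format 102/155 = 65.8% → the skills-based format
Overall: Format A 1485/2843 = 52.2%, the skills-based format 1597/3603 = 44.3% → Format A
The skills-based format wins each industry group but Format A wins overall — the comparison reverses. The skills-based format's applications skew toward retail, which has a lower base rate.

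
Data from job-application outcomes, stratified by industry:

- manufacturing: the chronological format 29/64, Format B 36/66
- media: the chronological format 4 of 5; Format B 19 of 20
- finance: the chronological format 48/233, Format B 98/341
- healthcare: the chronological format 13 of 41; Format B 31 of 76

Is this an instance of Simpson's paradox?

Manufacturing: the chronological format 29/64 = 45.3%, Format B 36/66 = 54.5% → Format B
Media: the chronological format 4/5 = 80.0%, Format B 19/20 = 95.0% → Format B
Finance: the chronological format 48/233 = 20.6%, Format B 98/341 = 28.7% → Format B
Healthcare: the chronological format 13/41 = 31.7%, Format B 31/76 = 40.8% → Format B
Overall: the chronological format 94/343 = 27.4%, Format B 184/503 = 36.6% → Format B
Format B wins overall and in every industry group — no reversal.

No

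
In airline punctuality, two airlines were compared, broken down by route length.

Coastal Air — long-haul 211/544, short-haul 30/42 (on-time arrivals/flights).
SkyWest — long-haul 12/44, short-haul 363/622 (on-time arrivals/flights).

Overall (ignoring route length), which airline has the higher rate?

Long-haul: Coastal Air 211/544 = 38.8%, SkyWest 12/44 = 27.3% → Coastal Air
Short-haul: Coastal Air 30/42 = 71.4%, SkyWest 363/622 = 58.4% → Coastal Air
Overall: Coastal Air 241/586 = 41.1%, SkyWest 375/666 = 56.3% → SkyWest
(Coastal Air wins every route group but SkyWest wins overall — Coastal Air's flights skew toward the low-rate long-haul group.)

SkyWest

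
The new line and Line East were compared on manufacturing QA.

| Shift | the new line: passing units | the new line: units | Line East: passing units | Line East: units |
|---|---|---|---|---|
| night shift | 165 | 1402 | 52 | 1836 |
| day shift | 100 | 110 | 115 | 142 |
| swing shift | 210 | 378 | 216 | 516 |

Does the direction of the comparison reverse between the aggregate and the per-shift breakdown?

No

Night shift: the new line 165/1402 = 11.8%, Line East 52/1836 = 2.8% → the new line
Day shift: the new line 100/110 = 90.9%, Line East 115/142 = 81.0% → the new line
Swing shift: the new line 210/378 = 55.6%, Line East 216/516 = 41.9% → the new line
Overall: the new line 475/1890 = 25.1%, Line East 383/2494 = 15.4% → the new line
The new line wins overall and in every shift group — no reversal.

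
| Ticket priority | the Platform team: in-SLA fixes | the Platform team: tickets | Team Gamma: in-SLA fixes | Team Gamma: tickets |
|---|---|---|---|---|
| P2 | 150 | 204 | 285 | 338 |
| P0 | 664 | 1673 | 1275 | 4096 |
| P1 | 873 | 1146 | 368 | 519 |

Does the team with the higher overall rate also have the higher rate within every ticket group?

No

P2: the Platform team 150/204 = 73.5%, Team Gamma 285/338 = 84.3% → Team Gamma
P0: the Platform team 664/1673 = 39.7%, Team Gamma 1275/4096 = 31.1% → the Platform team
P1: the Platform team 873/1146 = 76.2%, Team Gamma 368/519 = 70.9% → the Platform team
Overall: the Platform team 1687/3023 = 55.8%, Team Gamma 1928/4953 = 38.9% → the Platform team
Neither sweeps: the Platform team wins 2 of 3 groups, Team Gamma wins 1. The Platform team wins overall but not every group — no Simpson reversal.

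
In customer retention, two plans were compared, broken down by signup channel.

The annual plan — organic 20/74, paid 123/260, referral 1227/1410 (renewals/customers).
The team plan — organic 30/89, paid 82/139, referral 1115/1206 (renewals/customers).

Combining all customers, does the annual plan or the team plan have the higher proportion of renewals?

Organic: the annual plan 20/74 = 27.0%, the team plan 30/89 = 33.7% → the team plan
Paid: the annual plan 123/260 = 47.3%, the team plan 82/139 = 59.0% → the team plan
Referral: the annual plan 1227/1410 = 87.0%, the team plan 1115/1206 = 92.5% → the team plan
Overall: the annual plan 1370/1744 = 78.6%, the team plan 1227/1434 = 85.6% → the team plan

the team plan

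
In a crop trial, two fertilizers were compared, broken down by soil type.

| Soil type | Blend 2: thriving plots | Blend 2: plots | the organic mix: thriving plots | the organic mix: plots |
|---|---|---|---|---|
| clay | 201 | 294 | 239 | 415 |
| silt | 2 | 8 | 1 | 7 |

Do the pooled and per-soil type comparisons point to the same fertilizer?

Clay: Blend 2 201/294 = 68.4%, the organic mix 239/415 = 57.6% → Blend 2
Silt: Blend 2 2/8 = 25.0%, the organic mix 1/7 = 14.3% → Blend 2
Overall: Blend 2 203/302 = 67.2%, the organic mix 240/422 = 56.9% → Blend 2
Blend 2 wins overall and in every soil group — no reversal.

Yes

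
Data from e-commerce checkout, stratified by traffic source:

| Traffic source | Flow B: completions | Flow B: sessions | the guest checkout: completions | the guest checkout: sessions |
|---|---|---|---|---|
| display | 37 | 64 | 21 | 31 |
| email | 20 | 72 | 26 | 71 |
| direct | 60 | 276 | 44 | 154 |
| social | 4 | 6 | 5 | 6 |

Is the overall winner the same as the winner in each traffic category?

Yes

Display: Flow B 37/64 = 57.8%, the guest checkout 21/31 = 67.7% → the guest checkout
Email: Flow B 20/72 = 27.8%, the guest checkout 26/71 = 36.6% → the guest checkout
Direct: Flow B 60/276 = 21.7%, the guest checkout 44/154 = 28.6% → the guest checkout
Social: Flow B 4/6 = 66.7%, the guest checkout 5/6 = 83.3% → the guest checkout
Overall: Flow B 121/418 = 28.9%, the guest checkout 96/262 = 36.6% → the guest checkout
The guest checkout wins overall and in every traffic group — no reversal.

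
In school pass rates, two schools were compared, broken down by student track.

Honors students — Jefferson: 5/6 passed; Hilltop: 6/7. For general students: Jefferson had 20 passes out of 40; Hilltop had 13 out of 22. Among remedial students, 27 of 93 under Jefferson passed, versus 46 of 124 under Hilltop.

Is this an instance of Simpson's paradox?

No

Honors: Jefferson 5/6 = 83.3%, Hilltop 6/7 = 85.7% → Hilltop
General: Jefferson 20/40 = 50.0%, Hilltop 13/22 = 59.1% → Hilltop
Remedial: Jefferson 27/93 = 29.0%, Hilltop 46/124 = 37.1% → Hilltop
Overall: Jefferson 52/139 = 37.4%, Hilltop 65/153 = 42.5% → Hilltop
Hilltop wins overall and in every student group — no reversal.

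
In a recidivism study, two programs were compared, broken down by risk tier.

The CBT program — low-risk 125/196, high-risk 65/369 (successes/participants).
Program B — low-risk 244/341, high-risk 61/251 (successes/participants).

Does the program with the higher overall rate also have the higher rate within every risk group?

Low-risk: the CBT program 125/196 = 63.8%, Program B 244/341 = 71.6% → Program B
High-risk: the CBT program 65/369 = 17.6%, Program B 61/251 = 24.3% → Program B
Overall: the CBT program 190/565 = 33.6%, Program B 305/592 = 51.5% → Program B
Program B wins overall and in every risk group — no reversal.

Yes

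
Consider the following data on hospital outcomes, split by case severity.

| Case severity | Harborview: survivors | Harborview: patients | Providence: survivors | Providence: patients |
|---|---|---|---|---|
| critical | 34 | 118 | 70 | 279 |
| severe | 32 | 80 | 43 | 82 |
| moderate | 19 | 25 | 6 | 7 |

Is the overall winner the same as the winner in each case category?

Critical: Harborview 34/118 = 28.8%, Providence 70/279 = 25.1% → Harborview
Severe: Harborview 32/80 = 40.0%, Providence 43/82 = 52.4% → Providence
Moderate: Harborview 19/25 = 76.0%, Providence 6/7 = 85.7% → Providence
Overall: Harborview 85/223 = 38.1%, Providence 119/368 = 32.3% → Harborview
Neither sweeps: Harborview wins 1 of 3 groups, Providence wins 2. Harborview wins overall but not every group — no Simpson reversal.

No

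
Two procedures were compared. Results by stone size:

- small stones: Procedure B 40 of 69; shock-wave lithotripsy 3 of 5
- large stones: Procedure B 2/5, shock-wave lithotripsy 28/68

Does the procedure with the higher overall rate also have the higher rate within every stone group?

Small stones: Procedure B 40/69 = 58.0%, shock-wave lithotripsy 3/5 = 60.0% → shock-wave lithotripsy
Large stones: Procedure B 2/5 = 40.0%, shock-wave lithotripsy 28/68 = 41.2% → shock-wave lithotripsy
Overall: Procedure B 42/74 = 56.8%, shock-wave lithotripsy 31/73 = 42.5% → Procedure B
Shock-wave lithotripsy wins each stone group but Procedure B wins overall — the comparison reverses. Shock-wave lithotripsy's cases skew toward large stones, which has a lower base rate.

No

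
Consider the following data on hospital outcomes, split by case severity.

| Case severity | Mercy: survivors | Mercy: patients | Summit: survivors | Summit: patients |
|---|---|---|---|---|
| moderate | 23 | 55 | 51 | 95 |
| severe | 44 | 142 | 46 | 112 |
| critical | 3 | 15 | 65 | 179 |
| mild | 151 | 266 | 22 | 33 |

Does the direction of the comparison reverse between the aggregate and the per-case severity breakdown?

Moderate: Mercy 23/55 = 41.8%, Summit 51/95 = 53.7% → Summit
Severe: Mercy 44/142 = 31.0%, Summit 46/112 = 41.1% → Summit
Critical: Mercy 3/15 = 20.0%, Summit 65/179 = 36.3% → Summit
Mild: Mercy 151/266 = 56.8%, Summit 22/33 = 66.7% → Summit
Overall: Mercy 221/478 = 46.2%, Summit 184/419 = 43.9% → Mercy
Summit wins each case group but Mercy wins overall — the comparison reverses. Summit's patients skew toward critical, which has a lower base rate.

Yes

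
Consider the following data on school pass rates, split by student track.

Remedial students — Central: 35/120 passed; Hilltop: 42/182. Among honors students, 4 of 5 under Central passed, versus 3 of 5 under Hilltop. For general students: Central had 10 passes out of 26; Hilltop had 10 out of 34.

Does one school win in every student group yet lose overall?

No

Remedial: Central 35/120 = 29.2%, Hilltop 42/182 = 23.1% → Central
Honors: Central 4/5 = 80.0%, Hilltop 3/5 = 60.0% → Central
General: Central 10/26 = 38.5%, Hilltop 10/34 = 29.4% → Central
Overall: Central 49/151 = 32.5%, Hilltop 55/221 = 24.9% → Central
Central wins overall and in every student group — no reversal.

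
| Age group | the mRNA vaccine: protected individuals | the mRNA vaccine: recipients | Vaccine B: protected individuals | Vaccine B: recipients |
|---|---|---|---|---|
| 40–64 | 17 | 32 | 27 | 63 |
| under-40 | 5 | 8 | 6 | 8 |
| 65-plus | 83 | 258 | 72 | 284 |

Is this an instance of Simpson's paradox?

No

40–64: the mRNA vaccine 17/32 = 53.1%, Vaccine B 27/63 = 42.9% → the mRNA vaccine
Under-40: the mRNA vaccine 5/8 = 62.5%, Vaccine B 6/8 = 75.0% → Vaccine B
65-plus: the mRNA vaccine 83/258 = 32.2%, Vaccine B 72/284 = 25.4% → the mRNA vaccine
Overall: the mRNA vaccine 105/298 = 35.2%, Vaccine B 105/355 = 29.6% → the mRNA vaccine
Neither sweeps: the mRNA vaccine wins 2 of 3 groups, Vaccine B wins 1. The mRNA vaccine wins overall but not every group — no Simpson reversal.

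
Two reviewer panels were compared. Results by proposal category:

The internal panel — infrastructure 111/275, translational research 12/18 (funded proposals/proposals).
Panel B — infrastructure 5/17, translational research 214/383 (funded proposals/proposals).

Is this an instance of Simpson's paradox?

Yes

Infrastructure: the internal panel 111/275 = 40.4%, Panel B 5/17 = 29.4% → the internal panel
Translational research: the internal panel 12/18 = 66.7%, Panel B 214/383 = 55.9% → the internal panel
Overall: the internal panel 123/293 = 42.0%, Panel B 219/400 = 54.8% → Panel B
The internal panel wins each proposal group but Panel B wins overall — the comparison reverses. The internal panel's proposals skew toward infrastructure, which has a lower base rate.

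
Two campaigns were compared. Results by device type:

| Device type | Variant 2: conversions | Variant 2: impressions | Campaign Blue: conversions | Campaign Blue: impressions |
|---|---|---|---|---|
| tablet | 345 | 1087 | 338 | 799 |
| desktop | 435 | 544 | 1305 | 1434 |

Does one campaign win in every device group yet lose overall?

Tablet: Variant 2 345/1087 = 31.7%, Campaign Blue 338/799 = 42.3% → Campaign Blue
Desktop: Variant 2 435/544 = 80.0%, Campaign Blue 1305/1434 = 91.0% → Campaign Blue
Overall: Variant 2 780/1631 = 47.8%, Campaign Blue 1643/2233 = 73.6% → Campaign Blue
Campaign Blue wins overall and in every device group — no reversal.

No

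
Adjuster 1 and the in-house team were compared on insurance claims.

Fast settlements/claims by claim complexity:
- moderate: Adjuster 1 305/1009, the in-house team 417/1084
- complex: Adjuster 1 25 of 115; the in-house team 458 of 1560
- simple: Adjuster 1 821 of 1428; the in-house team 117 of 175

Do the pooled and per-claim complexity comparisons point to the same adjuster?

No

Moderate: Adjuster 1 305/1009 = 30.2%, the in-house team 417/1084 = 38.5% → the in-house team
Complex: Adjuster 1 25/115 = 21.7%, the in-house team 458/1560 = 29.4% → the in-house team
Simple: Adjuster 1 821/1428 = 57.5%, the in-house team 117/175 = 66.9% → the in-house team
Overall: Adjuster 1 1151/2552 = 45.1%, the in-house team 992/2819 = 35.2% → Adjuster 1
The in-house team wins each claim group but Adjuster 1 wins overall — the comparison reverses. The in-house team's claims skew toward complex, which has a lower base rate.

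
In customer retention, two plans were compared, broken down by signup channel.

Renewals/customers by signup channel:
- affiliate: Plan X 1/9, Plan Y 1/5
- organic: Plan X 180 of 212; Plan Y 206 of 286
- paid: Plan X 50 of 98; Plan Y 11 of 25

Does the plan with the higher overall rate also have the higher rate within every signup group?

No

Affiliate: Plan X 1/9 = 11.1%, Plan Y 1/5 = 20.0% → Plan Y
Organic: Plan X 180/212 = 84.9%, Plan Y 206/286 = 72.0% → Plan X
Paid: Plan X 50/98 = 51.0%, Plan Y 11/25 = 44.0% → Plan X
Overall: Plan X 231/319 = 72.4%, Plan Y 218/316 = 69.0% → Plan X
Neither sweeps: Plan X wins 2 of 3 groups, Plan Y wins 1. Plan X wins overall but not every group — no Simpson reversal.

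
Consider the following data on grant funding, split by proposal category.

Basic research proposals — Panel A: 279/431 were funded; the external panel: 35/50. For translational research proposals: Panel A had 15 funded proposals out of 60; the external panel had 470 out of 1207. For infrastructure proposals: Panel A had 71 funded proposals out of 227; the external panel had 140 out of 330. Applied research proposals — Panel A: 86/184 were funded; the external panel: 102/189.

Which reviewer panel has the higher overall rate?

Basic research: Panel A 279/431 = 64.7%, the external panel 35/50 = 70.0% → the external panel
Translational research: Panel A 15/60 = 25.0%, the external panel 470/1207 = 38.9% → the external panel
Infrastructure: Panel A 71/227 = 31.3%, the external panel 140/330 = 42.4% → the external panel
Applied research: Panel A 86/184 = 46.7%, the external panel 102/189 = 54.0% → the external panel
Overall: Panel A 451/902 = 50.0%, the external panel 747/1776 = 42.1% → Panel A
(The external panel wins every proposal group but Panel A wins overall — the external panel's proposals skew toward the low-rate translational research group.)

Panel A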